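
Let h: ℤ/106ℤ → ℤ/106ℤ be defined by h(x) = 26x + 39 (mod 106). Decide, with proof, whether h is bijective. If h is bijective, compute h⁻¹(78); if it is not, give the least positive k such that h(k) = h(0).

We have gcd(26, 106) = 2 > 1. Taking a = 0 and b = 53: h(0) = 39 and h(53) = 26·53 + 39 = 1417 ≡ 39 (mod 106).
So h(0) = h(53) while 0 ≠ 53, therefore h is not injective, hence not bijective.
Since h is not bijective, we find the least positive k with h(k) = h(0): this means 26k ≡ 0 (mod 106), i.e. 106 ∣ 26k. Since gcd(26, 106) = 2, dividing through by 2 this holds exactly when 53 ∣ 13k, and as gcd(13, 53) = 1, exactly when 53 ∣ k.
The smallest positive such k is 53.

53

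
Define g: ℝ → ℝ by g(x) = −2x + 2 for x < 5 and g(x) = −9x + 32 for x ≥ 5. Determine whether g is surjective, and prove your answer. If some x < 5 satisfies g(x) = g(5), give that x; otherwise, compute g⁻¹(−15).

47/9

Both pieces are strictly decreasing (slopes −2 and −9), so each is injective on its own interval.
The left piece maps (−∞, 5) onto (−8, ∞); the right piece maps [5, ∞) onto (−∞, −13].
The union (−8, ∞) ∪ (−∞, −13] omits the interval between −8 and −13; in particular −8 has no preimage. So g is not surjective.
Because the two images are disjoint, no x < 5 has g(x) = g(5), so we compute g⁻¹(−15): −15 lies in (−∞, −13], so solve −9x + 32 = −15: x = (−15 − 32)/(−9) = 47/9.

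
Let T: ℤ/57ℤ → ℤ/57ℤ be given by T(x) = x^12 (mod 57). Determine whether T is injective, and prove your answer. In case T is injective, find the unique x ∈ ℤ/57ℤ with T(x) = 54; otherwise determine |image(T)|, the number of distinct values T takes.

8

T(2): Repeated squaring mod 57: 2^1 ≡ 2, 2^2 ≡ 2² = 4, 2^4 ≡ 4² = 16, 2^8 ≡ 16² = 256 ≡ 28. Since 12 = 8 + 4, 2^12 ≡ 28·16: 28·16 = 448 ≡ 49. So 2^12 ≡ 49 (mod 57).
T(5): Repeated squaring mod 57: 5^1 ≡ 5, 5^2 ≡ 5² = 25, 5^4 ≡ 25² = 625 ≡ 55, 5^8 ≡ 55² = 3025 ≡ 4. Since 12 = 8 + 4, 5^12 ≡ 4·55: 4·55 = 220 ≡ 49. So 5^12 ≡ 49 (mod 57).
So T(2) = T(5) = 49 while 2 ≠ 5, hence T is not injective.
Since T is not injective, we determine |image(T)|. Computing x^12 mod 57 for each x (by repeated squaring, reducing mod 57 at every step), the values T(0), T(1), …, T(56) are: 0, 1, 49, 30, 7, 49, 45, 1, 1, 45, 7, 1, 39, 7, 49, 45, 49, 49, 39, 19, 1, 30, 49, 7, 30, 7, 1, 39, 7, 7, 39, 1, 7, 30, 7, 49, 30, 1, 19, 39, 49, 49, 45, 49, 7, 39, 1, 7, 45, 1, 1, 45, 49, 7, 30, 49, 1.
The distinct values are {0, 1, 7, 19, 30, 39, 45, 49}; there are 8 of them.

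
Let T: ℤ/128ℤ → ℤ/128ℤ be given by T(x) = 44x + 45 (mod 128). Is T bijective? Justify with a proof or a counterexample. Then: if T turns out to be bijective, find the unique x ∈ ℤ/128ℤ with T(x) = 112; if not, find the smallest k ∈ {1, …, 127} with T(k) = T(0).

32

By definition, T is injective if T(a) = T(b) implies a = b.
We have gcd(44, 128) = 4 > 1. Taking a = 0 and b = 32: T(0) = 45 and T(32) = 44·32 + 45 = 1453 ≡ 45 (mod 128).
So T(0) = T(32) while 0 ≠ 32, so T is not injective, hence not bijective.
Since T is not bijective, we find the least positive k with T(k) = T(0): this means 44k ≡ 0 (mod 128), i.e. 128 ∣ 44k. Since gcd(44, 128) = 4, dividing through by 4 this holds exactly when 32 ∣ 11k, and as gcd(11, 32) = 1, exactly when 32 ∣ k.
The smallest positive such k is 32.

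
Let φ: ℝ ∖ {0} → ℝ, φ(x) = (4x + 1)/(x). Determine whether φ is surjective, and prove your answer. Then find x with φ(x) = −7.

If φ(x) = 4, cross-multiplying gives 1(4x + 1) = 4(x), which simplifies to 1 = 0 — false.  So 4 has no preimage and φ is not surjective.
Solving φ(x) = −7: cross-multiplying gives 4x + 1 = −7(x), which rearranges to 11x = −1, so x = −1/11.

-1/11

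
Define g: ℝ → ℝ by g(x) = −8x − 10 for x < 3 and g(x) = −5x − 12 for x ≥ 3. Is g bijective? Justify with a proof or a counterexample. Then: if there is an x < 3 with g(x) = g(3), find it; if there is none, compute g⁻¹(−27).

17/8

Both pieces are strictly decreasing (slopes −8 and −5), so each is injective on its own interval.
The left piece maps (−∞, 3) onto (−34, ∞); the right piece maps [3, ∞) onto (−∞, −27].
These images overlap. In particular g(3) = −27 (right piece), and solving −8x − 10 = −27 on the left piece gives x = 17/8 < 3.
So g(17/8) = g(3) with 17/8 ≠ 3, and g is not injective, hence not bijective. This x = 17/8 is the requested value below 3.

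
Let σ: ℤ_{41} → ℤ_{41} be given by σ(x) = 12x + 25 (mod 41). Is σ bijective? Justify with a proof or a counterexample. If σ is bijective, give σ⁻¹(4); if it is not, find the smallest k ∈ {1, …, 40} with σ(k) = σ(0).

29

Suppose σ(a) = σ(b) in ℤ_{41}. Then 12a + 25 ≡ 12b + 25 (mod 41), therefore 12(a − b) ≡ 0 (mod 41).
Since gcd(12, 41) = 1, 12 is invertible modulo 41, therefore a − b ≡ 0 (mod 41), i.e. a = b.
We now compute 12⁻¹ mod 41 explicitly. Euclid's algorithm: 41 = 3·12 + 5, 12 = 2·5 + 2, 5 = 2·2 + 1; back-substituting gives 1 = 24·12 − 7·41, so 12⁻¹ ≡ 24 (mod 41).
Then y ↦ 24(y − 25) is a two-sided inverse to σ, so every y ∈ ℤ_{41} has a preimage.
Thus σ is bijective.
Since σ is bijective, we compute σ⁻¹(4): solve 12x + 25 ≡ 4 (mod 41), i.e. 12x ≡ 20 (mod 41).
Multiplying by 12⁻¹ = 24 gives x ≡ 24·20 = 480 = 11·41 + 29 ≡ 29 (mod 41).
Check: σ(29) = 12·29 + 25 = 373 = 9·41 + 4 ≡ 4 (mod 41).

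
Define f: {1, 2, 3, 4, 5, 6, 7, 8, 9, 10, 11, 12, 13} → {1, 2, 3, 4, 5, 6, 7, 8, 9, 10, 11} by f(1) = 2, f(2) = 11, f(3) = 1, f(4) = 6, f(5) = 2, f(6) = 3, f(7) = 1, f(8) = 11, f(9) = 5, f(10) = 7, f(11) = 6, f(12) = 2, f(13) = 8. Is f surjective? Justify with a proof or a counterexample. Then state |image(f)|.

No element maps to 4, so f is not surjective.
The image of f is {1, 2, 3, 5, 6, 7, 8, 11}, which has 8 elements.

8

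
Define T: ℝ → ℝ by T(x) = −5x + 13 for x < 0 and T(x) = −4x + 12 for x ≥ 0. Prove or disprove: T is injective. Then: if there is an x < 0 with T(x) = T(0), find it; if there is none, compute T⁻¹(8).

Both pieces are strictly decreasing (slopes −5 and −4), so each is injective on its own interval.
The left piece maps (−∞, 0) onto (13, ∞); the right piece maps [0, ∞) onto (−∞, 12].
These images are disjoint, so no value is attained by both pieces. Hence T is injective.
Because the two images are disjoint, no x < 0 has T(x) = T(0), so we compute T⁻¹(8): 8 lies in (−∞, 12], so solve −4x + 12 = 8: x = (8 − 12)/(−4) = 1.

1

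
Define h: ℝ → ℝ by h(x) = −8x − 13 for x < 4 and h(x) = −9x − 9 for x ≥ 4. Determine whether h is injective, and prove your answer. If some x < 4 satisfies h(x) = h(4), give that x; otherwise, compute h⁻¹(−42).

29/8

Both pieces are strictly decreasing (slopes −8 and −9), so each is injective on its own interval.
The left piece maps (−∞, 4) onto (−45, ∞); the right piece maps [4, ∞) onto (−∞, −45].
These images are disjoint, so no value is attained by both pieces. Therefore h is injective.
Because the two images are disjoint, no x < 4 has h(x) = h(4), so we compute h⁻¹(−42): −42 lies in (−45, ∞), so solve −8x − 13 = −42: x = (−42 + 13)/(−8) = 29/8.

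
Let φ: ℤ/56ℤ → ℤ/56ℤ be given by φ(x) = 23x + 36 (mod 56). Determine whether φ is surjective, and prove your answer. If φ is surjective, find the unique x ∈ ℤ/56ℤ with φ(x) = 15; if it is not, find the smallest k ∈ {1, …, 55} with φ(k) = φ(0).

Since gcd(23, 56) = 1, 23 is invertible modulo 56. Euclid's algorithm: 56 = 2·23 + 10, 23 = 2·10 + 3, 10 = 3·3 + 1; back-substituting gives 1 = 39·23 − 16·56, so 23⁻¹ ≡ 39 (mod 56).
Then y ↦ 39(y − 36) is a two-sided inverse to φ, so every y ∈ ℤ/56ℤ has a preimage.
So φ is surjective.
Since φ is surjective, we compute φ⁻¹(15): solve 23x + 36 ≡ 15 (mod 56), i.e. 23x ≡ 35 (mod 56).
Multiplying by 23⁻¹ = 39 gives x ≡ 39·35 = 1365 = 24·56 + 21 ≡ 21 (mod 56).
Check: φ(21) = 23·21 + 36 = 519 = 9·56 + 15 ≡ 15 (mod 56).

21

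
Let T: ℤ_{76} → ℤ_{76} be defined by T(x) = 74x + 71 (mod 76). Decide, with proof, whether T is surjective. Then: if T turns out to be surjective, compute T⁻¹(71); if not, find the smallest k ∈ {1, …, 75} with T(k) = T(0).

Since gcd(74, 76) = 2, we have 74x ≡ 0 (mod 2) for all x, so T(x) ≡ 1 (mod 2).
But 0 ≢ 1 (mod 2), so 0 ∈ ℤ_{76} has no preimage. So T is not surjective.
Since T is not surjective, we find the least positive k with T(k) = T(0): this means 74k ≡ 0 (mod 76), i.e. 76 ∣ 74k. Since gcd(74, 76) = 2, dividing through by 2 this holds exactly when 38 ∣ 37k, and as gcd(37, 38) = 1, exactly when 38 ∣ k.
The smallest positive such k is 38.

38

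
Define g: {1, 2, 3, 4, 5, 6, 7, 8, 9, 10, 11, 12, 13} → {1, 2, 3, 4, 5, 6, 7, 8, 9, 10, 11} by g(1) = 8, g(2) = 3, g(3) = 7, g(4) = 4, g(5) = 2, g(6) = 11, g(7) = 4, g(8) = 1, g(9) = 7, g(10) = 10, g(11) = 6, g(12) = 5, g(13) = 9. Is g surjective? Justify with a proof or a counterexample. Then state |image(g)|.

11

Every element of the codomain has a preimage: 1 = g(8), 2 = g(5), 3 = g(2), 4 = g(4), 5 = g(12), 6 = g(11), 7 = g(3), 8 = g(1), 9 = g(13), 10 = g(10), 11 = g(6).
Therefore g is surjective.
The image of g is {1, 2, 3, 4, 5, 6, 7, 8, 9, 10, 11}, which has 11 elements.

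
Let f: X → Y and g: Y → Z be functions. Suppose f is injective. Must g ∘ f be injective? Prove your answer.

No. Take X = Y = Z = {0, 1, 2}, f = identity (injective), and g(x) = 0 for every x.
Then (g ∘ f)(0) = 0 = (g ∘ f)(2) with 0 ≠ 2, so g ∘ f is not injective.

not injective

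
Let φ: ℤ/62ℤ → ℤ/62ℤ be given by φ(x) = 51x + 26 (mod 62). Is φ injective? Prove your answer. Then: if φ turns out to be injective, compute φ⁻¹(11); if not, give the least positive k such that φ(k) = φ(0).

Suppose φ(a) = φ(b) in ℤ/62ℤ. Then 51a + 26 ≡ 51b + 26 (mod 62), so 51(a − b) ≡ 0 (mod 62).
Since gcd(51, 62) = 1, 51 is invertible modulo 62, therefore a − b ≡ 0 (mod 62), i.e. a = b.
Hence φ is injective.
We now compute 51⁻¹ mod 62 explicitly. Euclid's algorithm: 62 = 1·51 + 11, 51 = 4·11 + 7, 11 = 1·7 + 4, 7 = 1·4 + 3, 4 = 1·3 + 1; back-substituting gives 1 = 45·51 − 37·62, so 51⁻¹ ≡ 45 (mod 62).
Since φ is injective, we find φ⁻¹(11): we need 51x ≡ 11 − 26 ≡ 47 (mod 62). Using 51⁻¹ = 45: x ≡ 45·47 = 2115 = 34·62 + 7, so x = 7.
Check: φ(7) = 51·7 + 26 = 383 = 6·62 + 11 ≡ 11 (mod 62).

7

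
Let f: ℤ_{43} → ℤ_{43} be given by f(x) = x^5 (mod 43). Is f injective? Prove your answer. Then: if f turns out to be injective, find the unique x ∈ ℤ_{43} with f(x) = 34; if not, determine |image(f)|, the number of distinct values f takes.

12

Since 43 is prime, the nonzero elements of ℤ_{43} form a cyclic group of order 42.
As gcd(5, 42) = 1, raising to the 5th power is a bijection on this group: if x_1^5 ≡ x_2^5 then (x_1x_2^{−1})^5 = 1, and the only element of order dividing gcd(5, 42) = 1 is 1, so x_1 = x_2.
With f(0) = 0 this makes f injective on all of ℤ_{43}, hence bijective (finite equal-size domain and codomain). In particular f is injective.
Since f is injective, we find the preimage of 34. The inverse of x ↦ x^5 on (ℤ_{43})^× is x ↦ x^17, because 5·17 = 85 = 2·42 + 1 ≡ 1 (mod 42) and x^{42} = 1 for x ≠ 0 (Fermat). So f⁻¹(34) = 34^17 mod 43.
Repeated squaring mod 43: 34^1 ≡ 34, 34^2 ≡ 34² = 1156 ≡ 38, 34^4 ≡ 38² = 1444 ≡ 25, 34^8 ≡ 25² = 625 ≡ 23, 34^16 ≡ 23² = 529 ≡ 13. Since 17 = 16 + 1, 34^17 ≡ 13·34: 13·34 = 442 ≡ 12. So 34^17 ≡ 12 (mod 43).
Hence f⁻¹(34) = 12.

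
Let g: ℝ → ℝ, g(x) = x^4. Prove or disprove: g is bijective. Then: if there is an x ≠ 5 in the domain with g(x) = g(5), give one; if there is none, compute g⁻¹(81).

g(5) = 625 = (−5)^4 = g(−5) (since 4 is even), with 5 ≠ −5. So g is not injective, hence not bijective.
For the follow-up, such an x exists: taking x = −5 ∈ ℝ gives g(−5) = 625 = g(5) with −5 ≠ 5.

-5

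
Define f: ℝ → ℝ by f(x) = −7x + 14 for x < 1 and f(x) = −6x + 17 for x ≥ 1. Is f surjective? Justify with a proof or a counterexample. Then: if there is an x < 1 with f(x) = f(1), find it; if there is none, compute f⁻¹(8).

3/7

Both pieces are strictly decreasing (slopes −7 and −6), so each is injective on its own interval.
The left piece maps (−∞, 1) onto (7, ∞); the right piece maps [1, ∞) onto (−∞, 11].
The union (7, ∞) ∪ (−∞, 11] covers ℝ, so f is surjective.
For the follow-up: the images overlap, so an x < 1 with f(x) = f(1) exists. f(1) = 11; solving −7x + 14 = 11 for x < 1 gives x = (11 − 14)/(−7) = 3/7.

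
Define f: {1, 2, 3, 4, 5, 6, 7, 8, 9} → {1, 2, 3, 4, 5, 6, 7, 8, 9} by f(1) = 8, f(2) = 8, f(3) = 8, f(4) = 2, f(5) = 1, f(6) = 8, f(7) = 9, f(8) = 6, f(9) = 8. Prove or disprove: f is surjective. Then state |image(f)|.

No element maps to 3, so f is not surjective.
The image of f is {1, 2, 6, 8, 9}, which has 5 elements.

5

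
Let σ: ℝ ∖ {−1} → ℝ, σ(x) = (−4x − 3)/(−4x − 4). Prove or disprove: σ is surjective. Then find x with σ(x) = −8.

If σ(x) = 1, cross-multiplying gives −4(−4x − 3) = −4(−4x − 4), which simplifies to 12 = 16 — false.  So 1 has no preimage and σ is not surjective.
Solving σ(x) = −8: cross-multiplying gives −4x − 3 = −8(−4x − 4), which rearranges to −36x = 35, so x = −35/36.

-35/36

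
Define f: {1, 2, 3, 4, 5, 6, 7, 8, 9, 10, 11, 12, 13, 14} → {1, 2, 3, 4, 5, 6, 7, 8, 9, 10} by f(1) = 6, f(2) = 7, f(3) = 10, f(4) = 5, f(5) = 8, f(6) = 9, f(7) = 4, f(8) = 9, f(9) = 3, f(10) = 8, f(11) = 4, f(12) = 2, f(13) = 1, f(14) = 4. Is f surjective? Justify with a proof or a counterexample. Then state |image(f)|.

Every element of the codomain has a preimage: 1 = f(13), 2 = f(12), 3 = f(9), 4 = f(7), 5 = f(4), 6 = f(1), 7 = f(2), 8 = f(5), 9 = f(6), 10 = f(3).
Therefore f is surjective.
The image of f is {1, 2, 3, 4, 5, 6, 7, 8, 9, 10}, which has 10 elements.

10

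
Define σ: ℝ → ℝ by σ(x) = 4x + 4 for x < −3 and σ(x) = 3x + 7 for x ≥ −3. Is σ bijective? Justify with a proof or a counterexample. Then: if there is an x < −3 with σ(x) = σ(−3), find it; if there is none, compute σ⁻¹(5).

Both pieces are strictly increasing (slopes 4 and 3), so each is injective on its own interval.
The left piece maps (−∞, −3) onto (−∞, −8); the right piece maps [−3, ∞) onto [−2, ∞).
The images leave a gap (−8 has no preimage), so σ is not surjective, hence not bijective.
Because the two images are disjoint, no x < −3 has σ(x) = σ(−3), so we compute σ⁻¹(5): 5 lies in [−2, ∞), so solve 3x + 7 = 5: x = (5 − 7)/3 = −2/3.

-2/3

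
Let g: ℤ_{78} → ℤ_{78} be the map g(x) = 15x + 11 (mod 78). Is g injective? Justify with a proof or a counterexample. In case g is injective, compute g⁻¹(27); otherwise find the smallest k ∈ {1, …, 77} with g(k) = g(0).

26

Recall that g is injective when g(s) = g(t) forces s = t.
We have gcd(15, 78) = 3 > 1. Taking s = 0 and t = 26: g(0) = 11 and g(26) = 15·26 + 11 = 401 ≡ 11 (mod 78).
So g(0) = g(26) while 0 ≠ 26, hence g is not injective.
Since g is not injective, we find the least positive k with g(k) = g(0): this means 15k ≡ 0 (mod 78), i.e. 78 ∣ 15k. Since gcd(15, 78) = 3, dividing through by 3 this holds exactly when 26 ∣ 5k, and as gcd(5, 26) = 1, exactly when 26 ∣ k.
The smallest positive such k is 26.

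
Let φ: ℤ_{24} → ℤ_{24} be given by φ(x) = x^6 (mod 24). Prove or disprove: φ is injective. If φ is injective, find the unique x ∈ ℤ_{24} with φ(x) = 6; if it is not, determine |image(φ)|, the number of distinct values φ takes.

φ(2): Repeated squaring mod 24: 2^1 ≡ 2, 2^2 ≡ 2² = 4, 2^4 ≡ 4² = 16. Since 6 = 4 + 2, 2^6 ≡ 16·4: 16·4 = 64 ≡ 16. So 2^6 ≡ 16 (mod 24).
φ(4): Repeated squaring mod 24: 4^1 ≡ 4, 4^2 ≡ 4² = 16, 4^4 ≡ 16² = 256 ≡ 16. Since 6 = 4 + 2, 4^6 ≡ 16·16: 16·16 = 256 ≡ 16. So 4^6 ≡ 16 (mod 24).
So φ(2) = φ(4) = 16 while 2 ≠ 4, thus φ is not injective.
Since φ is not injective, we determine |image(φ)|. Computing x^6 mod 24 for each x (by repeated squaring, reducing mod 24 at every step), the values φ(0), φ(1), …, φ(23) are: 0, 1, 16, 9, 16, 1, 0, 1, 16, 9, 16, 1, 0, 1, 16, 9, 16, 1, 0, 1, 16, 9, 16, 1.
The distinct values are {0, 1, 9, 16}; there are 4 of them.

4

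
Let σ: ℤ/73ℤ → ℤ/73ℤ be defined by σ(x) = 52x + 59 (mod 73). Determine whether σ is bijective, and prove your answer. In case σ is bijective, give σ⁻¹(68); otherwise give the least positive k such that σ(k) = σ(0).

If σ(x_1) = σ(x_2), then 52x_1 ≡ 52x_2 (mod 73). Because gcd(52, 73) = 1, we may cancel 52 to get x_1 ≡ x_2 (mod 73).
We now compute 52⁻¹ mod 73 explicitly. Euclid's algorithm: 73 = 1·52 + 21, 52 = 2·21 + 10, 21 = 2·10 + 1; back-substituting gives 1 = 66·52 − 47·73, so 52⁻¹ ≡ 66 (mod 73).
For any y ∈ ℤ/73ℤ, x = 66(y − 59) mod 73 satisfies σ(x) = 52·66(y − 59) + 59 ≡ y (since 52·66 ≡ 1 mod 73). So every y has a preimage.
So σ is bijective.
Since σ is bijective, we compute σ⁻¹(68): solve 52x + 59 ≡ 68 (mod 73), i.e. 52x ≡ 9 (mod 73).
Multiplying by 52⁻¹ = 66 gives x ≡ 66·9 = 594 = 8·73 + 10 ≡ 10 (mod 73).
Check: σ(10) = 52·10 + 59 = 579 = 7·73 + 68 ≡ 68 (mod 73).

10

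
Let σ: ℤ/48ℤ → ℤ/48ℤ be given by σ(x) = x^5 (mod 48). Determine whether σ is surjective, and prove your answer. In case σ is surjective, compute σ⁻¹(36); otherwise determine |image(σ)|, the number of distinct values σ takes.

27

σ(0) = 0^5 = 0.
σ(6): Repeated squaring mod 48: 6^1 ≡ 6, 6^2 ≡ 6² = 36, 6^4 ≡ 36² = 1296 ≡ 0. Since 5 = 4 + 1, 6^5 ≡ 0·6: 0·6 = 0. So 6^5 ≡ 0 (mod 48).
So σ(0) = σ(6) = 0 while 0 ≠ 6, thus σ is not injective.
A non-injective map from the 48-element set ℤ/48ℤ to itself takes at most 47 distinct values, so it cannot be surjective. Thus σ is not surjective.
Since σ is not surjective, we determine |image(σ)|. Computing x^5 mod 48 for each x (by repeated squaring, reducing mod 48 at every step), the values σ(0), σ(1), …, σ(47) are: 0, 1, 32, 3, 16, 5, 0, 7, 32, 9, 16, 11, 0, 13, 32, 15, 16, 17, 0, 19, 32, 21, 16, 23, 0, 25, 32, 27, 16, 29, 0, 31, 32, 33, 16, 35, 0, 37, 32, 39, 16, 41, 0, 43, 32, 45, 16, 47.
The distinct values are {0, 1, 3, 5, 7, 9, 11, 13, 15, 16, 17, 19, 21, 23, 25, 27, 29, 31, 32, 33, 35, 37, 39, 41, 43, 45, 47}; there are 27 of them.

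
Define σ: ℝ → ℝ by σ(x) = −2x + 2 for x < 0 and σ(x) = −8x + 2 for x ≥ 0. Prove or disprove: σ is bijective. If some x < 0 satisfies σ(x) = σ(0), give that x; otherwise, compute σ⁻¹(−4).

Both pieces are strictly decreasing (slopes −2 and −8), so each is injective on its own interval.
The left piece maps (−∞, 0) onto (2, ∞); the right piece maps [0, ∞) onto (−∞, 2].
Since 2 = 2, the images partition ℝ: σ is injective and surjective, hence bijective.
Because the two images are disjoint, no x < 0 has σ(x) = σ(0), so we compute σ⁻¹(−4): −4 lies in (−∞, 2], so solve −8x + 2 = −4: x = (−4 − 2)/(−8) = 3/4.

3/4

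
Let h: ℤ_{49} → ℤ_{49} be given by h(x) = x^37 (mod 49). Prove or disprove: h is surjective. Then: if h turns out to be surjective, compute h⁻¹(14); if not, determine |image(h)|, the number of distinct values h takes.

43

h(0) = 0^37 = 0.
h(7): Repeated squaring mod 49: 7^1 ≡ 7, 7^2 ≡ 7² = 49 ≡ 0, 7^4 ≡ 0² = 0, 7^8 ≡ 0² = 0, 7^16 ≡ 0² = 0, 7^32 ≡ 0² = 0. Since 37 = 32 + 4 + 1, 7^37 ≡ 0·0·7: 0·0 = 0, then 0·7 = 0. So 7^37 ≡ 0 (mod 49).
So h(0) = h(7) = 0 while 0 ≠ 7, so h is not injective.
A non-injective map from the 49-element set ℤ_{49} to itself takes at most 48 distinct values, so it cannot be surjective. Hence h is not surjective.
Since h is not surjective, we determine |image(h)|. Computing x^37 mod 49 for each x (by repeated squaring, reducing mod 49 at every step), the values h(0), h(1), …, h(48) are: 0, 1, 23, 24, 39, 40, 13, 0, 15, 37, 38, 4, 5, 27, 0, 29, 2, 3, 18, 19, 41, 0, 43, 16, 17, 32, 33, 6, 0, 8, 30, 31, 46, 47, 20, 0, 22, 44, 45, 11, 12, 34, 0, 36, 9, 10, 25, 26, 48.
The distinct values are {0, 1, 2, 3, 4, 5, 6, 8, 9, 10, 11, 12, 13, 15, 16, 17, 18, 19, 20, 22, 23, 24, 25, 26, 27, 29, 30, 31, 32, 33, 34, 36, 37, 38, 39, 40, 41, 43, 44, 45, 46, 47, 48}; there are 43 of them.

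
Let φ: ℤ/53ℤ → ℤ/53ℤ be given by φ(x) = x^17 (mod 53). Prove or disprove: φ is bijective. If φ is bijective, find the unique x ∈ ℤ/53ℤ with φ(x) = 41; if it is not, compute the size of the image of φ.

48

Since 53 is prime, the nonzero elements of ℤ/53ℤ form a cyclic group of order 52.
As gcd(17, 52) = 1, raising to the 17th power is a bijection on this group: if a^17 ≡ b^17 then (ab^{−1})^17 = 1, and the only element of order dividing gcd(17, 52) = 1 is 1, so a = b.
With φ(0) = 0 this makes φ injective on all of ℤ/53ℤ, hence bijective (finite equal-size domain and codomain). In particular φ is bijective.
Since φ is bijective, we find the preimage of 41. The inverse of x ↦ x^17 on (ℤ/53ℤ)^× is x ↦ x^49, because 17·49 = 833 = 16·52 + 1 ≡ 1 (mod 52) and x^{52} = 1 for x ≠ 0 (Fermat). So φ⁻¹(41) = 41^49 mod 53.
Repeated squaring mod 53: 41^1 ≡ 41, 41^2 ≡ 41² = 1681 ≡ 38, 41^4 ≡ 38² = 1444 ≡ 13, 41^8 ≡ 13² = 169 ≡ 10, 41^16 ≡ 10² = 100 ≡ 47, 41^32 ≡ 47² = 2209 ≡ 36. Since 49 = 32 + 16 + 1, 41^49 ≡ 36·47·41: 36·47 = 1692 ≡ 49, then 49·41 = 2009 ≡ 48. So 41^49 ≡ 48 (mod 53).
Hence φ⁻¹(41) = 48.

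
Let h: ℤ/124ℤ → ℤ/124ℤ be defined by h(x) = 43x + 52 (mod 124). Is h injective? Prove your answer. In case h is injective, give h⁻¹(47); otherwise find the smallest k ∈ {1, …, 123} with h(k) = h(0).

Recall that h is injective when h(s) = h(t) forces s = t.
If h(s) = h(t), then 43s ≡ 43t (mod 124). Because gcd(43, 124) = 1, we may cancel 43 to get s ≡ t (mod 124).
So h is injective.
We now compute 43⁻¹ mod 124 explicitly. Euclid's algorithm: 124 = 2·43 + 38, 43 = 1·38 + 5, 38 = 7·5 + 3, 5 = 1·3 + 2, 3 = 1·2 + 1; back-substituting gives 1 = 75·43 − 26·124, so 43⁻¹ ≡ 75 (mod 124).
Since h is injective, we find h⁻¹(47): we need 43x ≡ 47 − 52 ≡ 119 (mod 124). Using 43⁻¹ = 75: x ≡ 75·119 = 8925 = 71·124 + 121, so x = 121.
Check: h(121) = 43·121 + 52 = 5255 = 42·124 + 47 ≡ 47 (mod 124).

121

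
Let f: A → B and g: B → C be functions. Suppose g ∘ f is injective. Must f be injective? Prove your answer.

Suppose f(s) = f(t). Applying g: (g ∘ f)(s) = (g ∘ f)(t). Since g ∘ f is injective, s = t. Hence f is injective.

injective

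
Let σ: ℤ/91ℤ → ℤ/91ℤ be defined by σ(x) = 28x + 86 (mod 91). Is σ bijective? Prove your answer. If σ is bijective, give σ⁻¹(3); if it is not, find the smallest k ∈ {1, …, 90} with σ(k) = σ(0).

13

We have gcd(28, 91) = 7 > 1. Taking u = 0 and v = 13: σ(0) = 86 and σ(13) = 28·13 + 86 = 450 ≡ 86 (mod 91).
So σ(0) = σ(13) while 0 ≠ 13, so σ is not injective, hence not bijective.
Since σ is not bijective, we find the least positive k with σ(k) = σ(0): this means 28k ≡ 0 (mod 91), i.e. 91 ∣ 28k. Since gcd(28, 91) = 7, dividing through by 7 this holds exactly when 13 ∣ 4k, and as gcd(4, 13) = 1, exactly when 13 ∣ k.
The smallest positive such k is 13.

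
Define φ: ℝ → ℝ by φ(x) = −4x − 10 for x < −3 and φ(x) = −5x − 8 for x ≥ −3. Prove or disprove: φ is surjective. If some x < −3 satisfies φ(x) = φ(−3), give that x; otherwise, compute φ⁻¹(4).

Both pieces are strictly decreasing (slopes −4 and −5), so each is injective on its own interval.
The left piece maps (−∞, −3) onto (2, ∞); the right piece maps [−3, ∞) onto (−∞, 7].
The union (2, ∞) ∪ (−∞, 7] covers ℝ, so φ is surjective.
For the follow-up: the images overlap, so an x < −3 with φ(x) = φ(−3) exists. φ(−3) = 7; solving −4x − 10 = 7 for x < −3 gives x = (7 + 10)/(−4) = −17/4.

-17/4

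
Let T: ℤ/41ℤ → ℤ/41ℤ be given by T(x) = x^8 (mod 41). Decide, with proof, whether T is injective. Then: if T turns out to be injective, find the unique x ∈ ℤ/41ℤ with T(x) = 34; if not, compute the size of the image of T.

6

T(1) = 1^8 = 1.
T(3): Repeated squaring mod 41: 3^1 ≡ 3, 3^2 ≡ 3² = 9, 3^4 ≡ 9² = 81 ≡ 40, 3^8 ≡ 40² = 1600 ≡ 1. So 3^8 ≡ 1 (mod 41).
So T(1) = T(3) = 1 while 1 ≠ 3, thus T is not injective.
Since T is not injective, we determine |image(T)|. Computing x^8 mod 41 for each x (by repeated squaring, reducing mod 41 at every step), the values T(0), T(1), …, T(40) are: 0, 1, 10, 1, 18, 18, 10, 37, 16, 1, 16, 16, 18, 10, 1, 18, 37, 16, 10, 37, 37, 37, 37, 10, 16, 37, 18, 1, 10, 18, 16, 16, 1, 16, 37, 10, 18, 18, 1, 10, 1.
The distinct values are {0, 1, 10, 16, 18, 37}; there are 6 of them.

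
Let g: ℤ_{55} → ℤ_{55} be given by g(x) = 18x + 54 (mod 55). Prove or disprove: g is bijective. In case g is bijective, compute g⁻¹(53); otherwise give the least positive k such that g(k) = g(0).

3

Suppose g(u) = g(v) in ℤ_{55}. Then 18u + 54 ≡ 18v + 54 (mod 55), so 18(u − v) ≡ 0 (mod 55).
Since gcd(18, 55) = 1, 18 is invertible modulo 55, hence u − v ≡ 0 (mod 55), i.e. u = v.
We now compute 18⁻¹ mod 55 explicitly. Euclid's algorithm: 55 = 3·18 + 1; back-substituting gives 1 = 52·18 − 17·55, so 18⁻¹ ≡ 52 (mod 55).
Then y ↦ 52(y − 54) is a two-sided inverse to g, so every y ∈ ℤ_{55} has a preimage.
Hence g is bijective.
Since g is bijective, we compute g⁻¹(53): solve 18x + 54 ≡ 53 (mod 55), i.e. 18x ≡ 54 (mod 55).
Multiplying by 18⁻¹ = 52 gives x ≡ 52·54 = 2808 = 51·55 + 3 ≡ 3 (mod 55).
Check: g(3) = 18·3 + 54 = 108 = 1·55 + 53 ≡ 53 (mod 55).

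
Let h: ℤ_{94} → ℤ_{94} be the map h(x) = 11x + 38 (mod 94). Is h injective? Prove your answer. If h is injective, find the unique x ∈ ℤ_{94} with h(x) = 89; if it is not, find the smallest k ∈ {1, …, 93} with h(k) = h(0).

73

If h(s) = h(t), then 11s ≡ 11t (mod 94). Because gcd(11, 94) = 1, we may cancel 11 to get s ≡ t (mod 94).
So h is injective.
We now compute 11⁻¹ mod 94 explicitly. Euclid's algorithm: 94 = 8·11 + 6, 11 = 1·6 + 5, 6 = 1·5 + 1; back-substituting gives 1 = 77·11 − 9·94, so 11⁻¹ ≡ 77 (mod 94).
Since h is injective, we compute h⁻¹(89): solve 11x + 38 ≡ 89 (mod 94), i.e. 11x ≡ 51 (mod 94).
Multiplying by 11⁻¹ = 77 gives x ≡ 77·51 = 3927 = 41·94 + 73 ≡ 73 (mod 94).
Check: h(73) = 11·73 + 38 = 841 = 8·94 + 89 ≡ 89 (mod 94).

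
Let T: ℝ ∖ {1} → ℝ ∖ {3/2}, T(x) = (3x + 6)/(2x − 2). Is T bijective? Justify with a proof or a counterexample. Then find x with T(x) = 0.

Suppose T(x_1) = T(x_2). Cross-multiplying: (3x_1 + 6)(2x_2 − 2) = (3x_2 + 6)(2x_1 − 2).
Expanding both sides and cancelling the symmetric terms leaves −18·(x_1 − x_2) = 0. Since −18 ≠ 0, x_1 = x_2. Therefore T is injective.
For any y ≠ 3/2, solving y(2x − 2) = 3x + 6 for x gives a well-defined x ≠ 1. So T is surjective.
Therefore T is bijective.
Solving T(x) = 0: cross-multiplying gives 3x + 6 = 0(2x − 2), which rearranges to 3x = −6, so x = −2.

-2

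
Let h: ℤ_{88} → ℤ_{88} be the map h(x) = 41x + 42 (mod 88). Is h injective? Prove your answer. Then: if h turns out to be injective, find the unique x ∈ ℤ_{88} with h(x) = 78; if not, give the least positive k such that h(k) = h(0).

76

Recall: h is injective if h(s) = h(t) implies s = t.
If h(s) = h(t), then 41s ≡ 41t (mod 88). Because gcd(41, 88) = 1, we may cancel 41 to get s ≡ t (mod 88).
Hence h is injective.
We now compute 41⁻¹ mod 88 explicitly. Euclid's algorithm: 88 = 2·41 + 6, 41 = 6·6 + 5, 6 = 1·5 + 1; back-substituting gives 1 = 73·41 − 34·88, so 41⁻¹ ≡ 73 (mod 88).
Since h is injective, we compute h⁻¹(78): solve 41x + 42 ≡ 78 (mod 88), i.e. 41x ≡ 36 (mod 88).
Multiplying by 41⁻¹ = 73 gives x ≡ 73·36 = 2628 = 29·88 + 76 ≡ 76 (mod 88).
Check: h(76) = 41·76 + 42 = 3158 = 35·88 + 78 ≡ 78 (mod 88).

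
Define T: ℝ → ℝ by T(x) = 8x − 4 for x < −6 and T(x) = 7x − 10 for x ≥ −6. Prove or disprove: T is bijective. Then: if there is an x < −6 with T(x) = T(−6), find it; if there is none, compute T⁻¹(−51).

-41/7

Both pieces are strictly increasing (slopes 8 and 7), so each is injective on its own interval.
The left piece maps (−∞, −6) onto (−∞, −52); the right piece maps [−6, ∞) onto [−52, ∞).
Since −52 = −52, the images partition ℝ: T is injective and surjective, hence bijective.
Because the two images are disjoint, no x < −6 has T(x) = T(−6), so we compute T⁻¹(−51): −51 lies in [−52, ∞), so solve 7x − 10 = −51: x = (−51 + 10)/7 = −41/7.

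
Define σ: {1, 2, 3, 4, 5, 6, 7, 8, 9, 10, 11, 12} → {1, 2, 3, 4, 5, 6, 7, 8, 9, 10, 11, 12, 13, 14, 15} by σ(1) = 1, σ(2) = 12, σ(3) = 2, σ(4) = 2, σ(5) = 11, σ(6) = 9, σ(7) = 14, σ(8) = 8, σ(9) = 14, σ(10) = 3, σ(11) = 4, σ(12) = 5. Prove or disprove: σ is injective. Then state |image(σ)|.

σ(3) = 2 = σ(4) with 3 ≠ 4, so σ is not injective.
The image of σ is {1, 2, 3, 4, 5, 8, 9, 11, 12, 14}, which has 10 elements.

10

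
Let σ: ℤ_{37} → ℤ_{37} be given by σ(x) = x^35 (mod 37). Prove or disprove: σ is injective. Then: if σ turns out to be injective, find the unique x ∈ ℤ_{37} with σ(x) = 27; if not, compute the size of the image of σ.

11

Since 37 is prime, the nonzero elements of ℤ_{37} form a cyclic group of order 36.
As gcd(35, 36) = 1, raising to the 35th power is a bijection on this group: if s^35 ≡ t^35 then (st^{−1})^35 = 1, and the only element of order dividing gcd(35, 36) = 1 is 1, so s = t.
With σ(0) = 0 this makes σ injective on all of ℤ_{37}, hence bijective (finite equal-size domain and codomain). In particular σ is injective.
Since σ is injective, we find the preimage of 27. The inverse of x ↦ x^35 on (ℤ_{37})^× is x ↦ x^35, because 35·35 = 1225 = 34·36 + 1 ≡ 1 (mod 36) and x^{36} = 1 for x ≠ 0 (Fermat). So σ⁻¹(27) = 27^35 mod 37.
Repeated squaring mod 37: 27^1 ≡ 27, 27^2 ≡ 27² = 729 ≡ 26, 27^4 ≡ 26² = 676 ≡ 10, 27^8 ≡ 10² = 100 ≡ 26, 27^16 ≡ 26² = 676 ≡ 10, 27^32 ≡ 10² = 100 ≡ 26. Since 35 = 32 + 2 + 1, 27^35 ≡ 26·26·27: 26·26 = 676 ≡ 10, then 10·27 = 270 ≡ 11. So 27^35 ≡ 11 (mod 37).
Hence σ⁻¹(27) = 11.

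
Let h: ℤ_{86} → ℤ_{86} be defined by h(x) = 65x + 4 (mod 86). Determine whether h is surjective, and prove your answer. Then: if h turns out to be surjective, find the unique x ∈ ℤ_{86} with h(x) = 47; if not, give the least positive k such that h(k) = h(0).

Since gcd(65, 86) = 1, 65 is invertible modulo 86. Euclid's algorithm: 86 = 1·65 + 21, 65 = 3·21 + 2, 21 = 10·2 + 1; back-substituting gives 1 = 45·65 − 34·86, so 65⁻¹ ≡ 45 (mod 86).
Then y ↦ 45(y − 4) is a two-sided inverse to h, so every y ∈ ℤ_{86} has a preimage.
Therefore h is surjective.
Since h is surjective, we compute h⁻¹(47): solve 65x + 4 ≡ 47 (mod 86), i.e. 65x ≡ 43 (mod 86).
Multiplying by 65⁻¹ = 45 gives x ≡ 45·43 = 1935 = 22·86 + 43 ≡ 43 (mod 86).
Check: h(43) = 65·43 + 4 = 2799 = 32·86 + 47 ≡ 47 (mod 86).

43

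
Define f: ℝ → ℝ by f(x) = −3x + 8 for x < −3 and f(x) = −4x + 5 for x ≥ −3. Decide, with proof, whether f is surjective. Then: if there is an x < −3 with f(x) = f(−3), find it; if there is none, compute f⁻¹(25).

-17/3

Both pieces are strictly decreasing (slopes −3 and −4), so each is injective on its own interval.
The left piece maps (−∞, −3) onto (17, ∞); the right piece maps [−3, ∞) onto (−∞, 17].
These images together cover ℝ, so f is surjective.
Because the two images are disjoint, no x < −3 has f(x) = f(−3), so we compute f⁻¹(25): 25 lies in (17, ∞), so solve −3x + 8 = 25: x = (25 − 8)/(−3) = −17/3.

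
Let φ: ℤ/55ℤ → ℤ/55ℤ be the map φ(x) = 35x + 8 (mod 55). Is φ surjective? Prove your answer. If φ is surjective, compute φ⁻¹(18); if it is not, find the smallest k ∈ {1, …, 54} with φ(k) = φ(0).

11

Since gcd(35, 55) = 5, we have 35x ≡ 0 (mod 5) for all x, so φ(x) ≡ 3 (mod 5).
But 0 ≢ 3 (mod 5), so 0 ∈ ℤ/55ℤ has no preimage. Thus φ is not surjective.
Since φ is not surjective, we find the least positive k with φ(k) = φ(0): this means 35k ≡ 0 (mod 55), i.e. 55 ∣ 35k. Since gcd(35, 55) = 5, dividing through by 5 this holds exactly when 11 ∣ 7k, and as gcd(7, 11) = 1, exactly when 11 ∣ k.
The smallest positive such k is 11.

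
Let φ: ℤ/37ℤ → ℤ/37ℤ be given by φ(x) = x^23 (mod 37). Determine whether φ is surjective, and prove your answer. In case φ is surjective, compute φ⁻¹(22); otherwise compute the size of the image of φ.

18

Since 37 is prime, the nonzero elements of ℤ/37ℤ form a cyclic group of order 36.
As gcd(23, 36) = 1, raising to the 23rd power is a bijection on this group: if x_1^23 ≡ x_2^23 then (x_1x_2^{−1})^23 = 1, and the only element of order dividing gcd(23, 36) = 1 is 1, so x_1 = x_2.
With φ(0) = 0 this makes φ injective on all of ℤ/37ℤ, hence bijective (finite equal-size domain and codomain). In particular φ is surjective.
Since φ is surjective, we find the preimage of 22. The inverse of x ↦ x^23 on (ℤ/37ℤ)^× is x ↦ x^11, because 23·11 = 253 = 7·36 + 1 ≡ 1 (mod 36) and x^{36} = 1 for x ≠ 0 (Fermat). So φ⁻¹(22) = 22^11 mod 37.
Repeated squaring mod 37: 22^1 ≡ 22, 22^2 ≡ 22² = 484 ≡ 3, 22^4 ≡ 3² = 9, 22^8 ≡ 9² = 81 ≡ 7. Since 11 = 8 + 2 + 1, 22^11 ≡ 7·3·22: 7·3 = 21, then 21·22 = 462 ≡ 18. So 22^11 ≡ 18 (mod 37).
Hence φ⁻¹(22) = 18.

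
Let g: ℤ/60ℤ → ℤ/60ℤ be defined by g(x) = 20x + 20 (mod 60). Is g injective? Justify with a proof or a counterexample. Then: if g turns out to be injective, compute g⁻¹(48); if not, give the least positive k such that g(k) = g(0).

We have gcd(20, 60) = 20 > 1. Taking s = 0 and t = 3: g(0) = 20 and g(3) = 20·3 + 20 = 80 ≡ 20 (mod 60).
So g(0) = g(3) while 0 ≠ 3, so g is not injective.
Since g is not injective, we find the least positive k with g(k) = g(0): this means 20k ≡ 0 (mod 60), i.e. 60 ∣ 20k. Since gcd(20, 60) = 20, dividing through by 20 this holds exactly when 3 ∣ k.
The smallest positive such k is 3.

3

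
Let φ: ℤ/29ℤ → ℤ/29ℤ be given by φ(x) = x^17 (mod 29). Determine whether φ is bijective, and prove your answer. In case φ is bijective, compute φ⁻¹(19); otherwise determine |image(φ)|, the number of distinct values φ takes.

21

Since 29 is prime, the nonzero elements of ℤ/29ℤ form a cyclic group of order 28.
As gcd(17, 28) = 1, raising to the 17th power is a bijection on this group: if a^17 ≡ b^17 then (ab^{−1})^17 = 1, and the only element of order dividing gcd(17, 28) = 1 is 1, so a = b.
With φ(0) = 0 this makes φ injective on all of ℤ/29ℤ, hence bijective (finite equal-size domain and codomain). In particular φ is bijective.
Since φ is bijective, we find the preimage of 19. The inverse of x ↦ x^17 on (ℤ/29ℤ)^× is x ↦ x^5, because 17·5 = 85 = 3·28 + 1 ≡ 1 (mod 28) and x^{28} = 1 for x ≠ 0 (Fermat). So φ⁻¹(19) = 19^5 mod 29.
Repeated squaring mod 29: 19^1 ≡ 19, 19^2 ≡ 19² = 361 ≡ 13, 19^4 ≡ 13² = 169 ≡ 24. Since 5 = 4 + 1, 19^5 ≡ 24·19: 24·19 = 456 ≡ 21. So 19^5 ≡ 21 (mod 29).
Hence φ⁻¹(19) = 21.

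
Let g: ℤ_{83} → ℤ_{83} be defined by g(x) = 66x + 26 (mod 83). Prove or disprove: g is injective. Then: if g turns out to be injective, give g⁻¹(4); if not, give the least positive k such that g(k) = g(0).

Recall: g is injective when g(s) = g(t) forces s = t.
If g(s) = g(t), then 66s ≡ 66t (mod 83). Because gcd(66, 83) = 1, we may cancel 66 to get s ≡ t (mod 83).
Thus g is injective.
We now compute 66⁻¹ mod 83 explicitly. Euclid's algorithm: 83 = 1·66 + 17, 66 = 3·17 + 15, 17 = 1·15 + 2, 15 = 7·2 + 1; back-substituting gives 1 = 39·66 − 31·83, so 66⁻¹ ≡ 39 (mod 83).
Since g is injective, we compute g⁻¹(4): solve 66x + 26 ≡ 4 (mod 83), i.e. 66x ≡ 61 (mod 83).
Multiplying by 66⁻¹ = 39 gives x ≡ 39·61 = 2379 = 28·83 + 55 ≡ 55 (mod 83).
Check: g(55) = 66·55 + 26 = 3656 = 44·83 + 4 ≡ 4 (mod 83).

55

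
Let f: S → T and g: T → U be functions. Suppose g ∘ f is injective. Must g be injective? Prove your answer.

not injective

No. Take S = {1}, T = {1, 2, 3, 4}, U = {1, 2, 3, 4}, f(a) = a for each a ∈ S, and g(b) = 3 if b ∈ {3, 4} else g(b) = b.
Then g ∘ f = f is injective (S ⊂ T and f is the inclusion), but g(3) = g(4) = 3 with 3 ≠ 4, so g is not injective.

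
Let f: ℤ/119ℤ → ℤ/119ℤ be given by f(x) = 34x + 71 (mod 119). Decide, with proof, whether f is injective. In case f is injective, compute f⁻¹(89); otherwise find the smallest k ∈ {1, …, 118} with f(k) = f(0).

We have gcd(34, 119) = 17 > 1. Taking a = 0 and b = 7: f(0) = 71 and f(7) = 34·7 + 71 = 309 ≡ 71 (mod 119).
So f(0) = f(7) while 0 ≠ 7, thus f is not injective.
Since f is not injective, we find the least positive k with f(k) = f(0): this means 34k ≡ 0 (mod 119), i.e. 119 ∣ 34k. Since gcd(34, 119) = 17, dividing through by 17 this holds exactly when 7 ∣ 2k, and as gcd(2, 7) = 1, exactly when 7 ∣ k.
The smallest positive such k is 7.

7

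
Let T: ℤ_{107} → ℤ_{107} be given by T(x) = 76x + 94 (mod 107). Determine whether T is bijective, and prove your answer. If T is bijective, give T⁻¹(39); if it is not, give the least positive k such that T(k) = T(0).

57

Suppose T(a) = T(b) in ℤ_{107}. Then 76a + 94 ≡ 76b + 94 (mod 107), so 76(a − b) ≡ 0 (mod 107).
Since gcd(76, 107) = 1, 76 is invertible modulo 107, so a − b ≡ 0 (mod 107), i.e. a = b.
We now compute 76⁻¹ mod 107 explicitly. Euclid's algorithm: 107 = 1·76 + 31, 76 = 2·31 + 14, 31 = 2·14 + 3, 14 = 4·3 + 2, 3 = 1·2 + 1; back-substituting gives 1 = 69·76 − 49·107, so 76⁻¹ ≡ 69 (mod 107).
For any y ∈ ℤ_{107}, x = 69(y − 94) mod 107 satisfies T(x) = 76·69(y − 94) + 94 ≡ y (since 76·69 ≡ 1 mod 107). So every y has a preimage.
Therefore T is bijective.
Since T is bijective, we find T⁻¹(39): we need 76x ≡ 39 − 94 ≡ 52 (mod 107). Using 76⁻¹ = 69: x ≡ 69·52 = 3588 = 33·107 + 57, so x = 57.
Check: T(57) = 76·57 + 94 = 4426 = 41·107 + 39 ≡ 39 (mod 107).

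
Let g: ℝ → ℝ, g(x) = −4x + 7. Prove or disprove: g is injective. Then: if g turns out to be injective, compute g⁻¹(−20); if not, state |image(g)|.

By definition, injectivity means: for all a, b in the domain, g(a) = g(b) implies a = b.
Suppose g(a) = g(b). Then −4a + 7 = −4b + 7, so −4a = −4b, so a = b.
So g is injective.
Since g is injective, we compute g⁻¹(−20) = (−20 − 7)/(−4) = 27/4.

27/4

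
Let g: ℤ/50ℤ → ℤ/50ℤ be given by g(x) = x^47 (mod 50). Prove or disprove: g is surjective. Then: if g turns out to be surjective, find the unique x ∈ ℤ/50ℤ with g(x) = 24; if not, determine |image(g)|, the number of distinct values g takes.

g(0) = 0^47 = 0.
g(10): Repeated squaring mod 50: 10^1 ≡ 10, 10^2 ≡ 10² = 100 ≡ 0, 10^4 ≡ 0² = 0, 10^8 ≡ 0² = 0, 10^16 ≡ 0² = 0, 10^32 ≡ 0² = 0. Since 47 = 32 + 8 + 4 + 2 + 1, 10^47 ≡ 0·0·0·0·10: 0·0 = 0, then 0·0 = 0, then 0·0 = 0, then 0·10 = 0. So 10^47 ≡ 0 (mod 50).
So g(0) = g(10) = 0 while 0 ≠ 10, thus g is not injective.
A non-injective map from the 50-element set ℤ/50ℤ to itself takes at most 49 distinct values, so it cannot be surjective. Therefore g is not surjective.
Since g is not surjective, we determine |image(g)|. Computing x^47 mod 50 for each x (by repeated squaring, reducing mod 50 at every step), the values g(0), g(1), …, g(49) are: 0, 1, 28, 37, 34, 25, 36, 43, 2, 19, 0, 21, 8, 17, 4, 25, 6, 23, 32, 39, 0, 41, 38, 47, 24, 25, 26, 3, 12, 9, 0, 11, 18, 27, 44, 25, 46, 33, 42, 29, 0, 31, 48, 7, 14, 25, 16, 13, 22, 49.
The distinct values are {0, 1, 2, 3, 4, 6, 7, 8, 9, 11, 12, 13, 14, 16, 17, 18, 19, 21, 22, 23, 24, 25, 26, 27, 28, 29, 31, 32, 33, 34, 36, 37, 38, 39, 41, 42, 43, 44, 46, 47, 48, 49}; there are 42 of them.

42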